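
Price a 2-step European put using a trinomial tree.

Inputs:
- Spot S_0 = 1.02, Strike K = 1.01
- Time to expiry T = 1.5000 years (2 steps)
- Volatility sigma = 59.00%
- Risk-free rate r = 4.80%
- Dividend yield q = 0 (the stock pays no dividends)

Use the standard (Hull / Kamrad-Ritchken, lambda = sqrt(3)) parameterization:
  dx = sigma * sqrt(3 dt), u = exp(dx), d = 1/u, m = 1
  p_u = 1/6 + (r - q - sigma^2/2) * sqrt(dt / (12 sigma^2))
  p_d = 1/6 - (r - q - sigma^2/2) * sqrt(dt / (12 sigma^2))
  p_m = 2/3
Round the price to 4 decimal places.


dt = T/N = 0.750000; dx = sigma*sqrt(3*dt) = 0.885000
u = exp(dx) = 2.422984; d = 1/u = 0.412714
p_u = 0.113256, p_m = 0.666667, p_d = 0.220078
Discount per step: exp(-r*dt) = 0.964640
Stock lattice S(k, j) with j the centered position index:
  k=0: S(0,+0) = 1.0200
  k=1: S(1,-1) = 0.4210; S(1,+0) = 1.0200; S(1,+1) = 2.4714
  k=2: S(2,-2) = 0.1737; S(2,-1) = 0.4210; S(2,+0) = 1.0200; S(2,+1) = 2.4714; S(2,+2) = 5.9883
Terminal payoffs V(N, j) = max(K - S_T, 0):
  V(2,-2) = 0.836260; V(2,-1) = 0.589032; V(2,+0) = 0.000000; V(2,+1) = 0.000000; V(2,+2) = 0.000000
Backward induction: V(k, j) = exp(-r*dt) * [p_u * V(k+1, j+1) + p_m * V(k+1, j) + p_d * V(k+1, j-1)]
  V(1,-1) = exp(-r*dt) * [p_u*0.000000 + p_m*0.589032 + p_d*0.836260] = 0.556337
  V(1,+0) = exp(-r*dt) * [p_u*0.000000 + p_m*0.000000 + p_d*0.589032] = 0.125049
  V(1,+1) = exp(-r*dt) * [p_u*0.000000 + p_m*0.000000 + p_d*0.000000] = 0.000000
  V(0,+0) = exp(-r*dt) * [p_u*0.000000 + p_m*0.125049 + p_d*0.556337] = 0.198526

Answer: Price = V(0,0) = 0.1985


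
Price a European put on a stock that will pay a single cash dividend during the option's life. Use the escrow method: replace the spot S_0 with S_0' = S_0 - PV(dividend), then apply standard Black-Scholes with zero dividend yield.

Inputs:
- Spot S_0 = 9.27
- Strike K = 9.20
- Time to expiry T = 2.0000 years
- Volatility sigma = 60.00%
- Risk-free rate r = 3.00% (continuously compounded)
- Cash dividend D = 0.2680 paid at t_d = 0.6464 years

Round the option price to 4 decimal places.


Answer: Price = 2.7350

Derivation:
PV(D) = D * exp(-r * t_d) = 0.2680 * 0.98079482 = 0.26285301
S_0' = S_0 - PV(D) = 9.2700 - 0.26285301 = 9.00714699
d1 = (ln(S_0'/K) + (r + sigma^2/2)*T) / (sigma*sqrt(T)) = 0.47000785
d2 = d1 - sigma*sqrt(T) = -0.37852028
exp(-rT) = 0.94176453
N(-d1) = 0.31917470; N(-d2) = 0.64747794
P = K * exp(-rT) * N(-d2) - S_0' * N(-d1) = 9.2000 * 0.94176453 * 0.64747794 - 9.00714699 * 0.31917470 = 2.7350


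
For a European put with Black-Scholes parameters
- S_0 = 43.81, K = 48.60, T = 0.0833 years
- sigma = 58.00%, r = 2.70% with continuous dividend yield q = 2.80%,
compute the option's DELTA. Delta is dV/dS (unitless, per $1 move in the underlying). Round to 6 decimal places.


d1 = -0.5366469231; d2 = -0.7040450115
phi(d1) = 0.3454409738; exp(-qT) = 0.9976703179; exp(-rT) = 0.9977534273
N(-d1) = 0.7042442373
Delta = -exp(-qT) * N(-d1) = -0.9976703179 * 0.7042442373 = -0.702604

Answer: Delta = -0.702604


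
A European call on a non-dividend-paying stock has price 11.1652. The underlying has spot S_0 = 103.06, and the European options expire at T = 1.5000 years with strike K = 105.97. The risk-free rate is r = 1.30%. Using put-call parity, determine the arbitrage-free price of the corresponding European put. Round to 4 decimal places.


Answer: Put price = 12.0288

Derivation:
Put-call parity: C - P = S_0 * exp(-qT) - K * exp(-rT).
S_0 * exp(-qT) = 103.0600 * 1.00000000 = 103.06000000
K * exp(-rT) = 105.9700 * 0.98068890 = 103.92360222
P = C - S*exp(-qT) + K*exp(-rT)
P = 11.1652 - 103.06000000 + 103.92360222 = 12.0288


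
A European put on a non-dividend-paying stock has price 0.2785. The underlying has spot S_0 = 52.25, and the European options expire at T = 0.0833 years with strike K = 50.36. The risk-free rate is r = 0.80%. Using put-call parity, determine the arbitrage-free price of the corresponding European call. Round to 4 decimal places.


Answer: Call price = 2.2020

Derivation:
Put-call parity: C - P = S_0 * exp(-qT) - K * exp(-rT).
S_0 * exp(-qT) = 52.2500 * 1.00000000 = 52.25000000
K * exp(-rT) = 50.3600 * 0.99933382 = 50.32645128
C = P + S*exp(-qT) - K*exp(-rT)
C = 0.2785 + 52.25000000 - 50.32645128 = 2.2020


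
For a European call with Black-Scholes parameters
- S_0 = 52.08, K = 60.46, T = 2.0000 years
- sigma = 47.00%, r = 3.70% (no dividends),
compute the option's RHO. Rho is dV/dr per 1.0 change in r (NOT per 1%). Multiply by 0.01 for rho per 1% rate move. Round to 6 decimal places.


Answer: Rho = 36.831283

Derivation:
d1 = 0.2192016105; d2 = -0.4454787638
phi(d1) = 0.3894720378; exp(-qT) = 1.0000000000; exp(-rT) = 0.9286716938
N(d2) = 0.3279869016
Rho = K*T*exp(-rT)*N(d2) = 60.4600 * 2.0000 * 0.9286716938 * 0.3279869016 = 36.831283


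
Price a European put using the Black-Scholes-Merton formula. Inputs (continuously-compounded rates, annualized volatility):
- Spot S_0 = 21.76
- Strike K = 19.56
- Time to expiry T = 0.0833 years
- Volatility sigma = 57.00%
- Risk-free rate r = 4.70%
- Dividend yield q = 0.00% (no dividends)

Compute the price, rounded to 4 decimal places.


Answer: Price = 0.5067

Derivation:
d1 = (ln(S/K) + (r - q + 0.5*sigma^2) * T) / (sigma * sqrt(T)) = 0.75395112
d2 = d1 - sigma * sqrt(T) = 0.58943921
exp(-rT) = 0.99609255; exp(-qT) = 1.00000000
P = K * exp(-rT) * N(-d2) - S_0 * exp(-qT) * N(-d1)
N(-d1) = 0.22543929; N(-d2) = 0.27778334
P = 19.5600 * 0.99609255 * 0.27778334 - 21.7600 * 1.00000000 * 0.22543929 = 0.5067


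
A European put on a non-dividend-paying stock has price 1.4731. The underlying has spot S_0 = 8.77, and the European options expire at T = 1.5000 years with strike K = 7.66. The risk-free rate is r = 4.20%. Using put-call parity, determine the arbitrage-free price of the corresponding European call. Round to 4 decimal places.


Put-call parity: C - P = S_0 * exp(-qT) - K * exp(-rT).
S_0 * exp(-qT) = 8.7700 * 1.00000000 = 8.77000000
K * exp(-rT) = 7.6600 * 0.93894347 = 7.19230701
C = P + S*exp(-qT) - K*exp(-rT)
C = 1.4731 + 8.77000000 - 7.19230701 = 3.0508

Answer: Call price = 3.0508


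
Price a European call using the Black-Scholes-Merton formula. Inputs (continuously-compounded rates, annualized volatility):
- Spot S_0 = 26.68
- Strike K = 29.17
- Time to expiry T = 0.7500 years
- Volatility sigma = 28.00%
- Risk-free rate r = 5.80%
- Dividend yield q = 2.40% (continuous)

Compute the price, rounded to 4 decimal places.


d1 = (ln(S/K) + (r - q + 0.5*sigma^2) * T) / (sigma * sqrt(T)) = -0.14156036
d2 = d1 - sigma * sqrt(T) = -0.38404747
exp(-rT) = 0.95743255; exp(-qT) = 0.98216103
C = S_0 * exp(-qT) * N(d1) - K * exp(-rT) * N(d2)
N(d1) = 0.44371364; N(d2) = 0.35047163
C = 26.6800 * 0.98216103 * 0.44371364 - 29.1700 * 0.95743255 * 0.35047163 = 1.8390

Answer: Price = 1.8390


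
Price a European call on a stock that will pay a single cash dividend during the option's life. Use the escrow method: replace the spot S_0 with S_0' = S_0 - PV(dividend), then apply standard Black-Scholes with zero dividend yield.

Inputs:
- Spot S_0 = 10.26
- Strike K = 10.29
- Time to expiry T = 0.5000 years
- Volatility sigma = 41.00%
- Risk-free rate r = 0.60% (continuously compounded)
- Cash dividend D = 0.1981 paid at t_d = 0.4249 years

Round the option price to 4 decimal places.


PV(D) = D * exp(-r * t_d) = 0.1981 * 0.99745385 = 0.19759561
S_0' = S_0 - PV(D) = 10.2600 - 0.19759561 = 10.06240439
d1 = (ln(S_0'/K) + (r + sigma^2/2)*T) / (sigma*sqrt(T)) = 0.07815631
d2 = d1 - sigma*sqrt(T) = -0.21175747
exp(-rT) = 0.99700450
N(d1) = 0.53114814; N(d2) = 0.41614813
C = S_0' * N(d1) - K * exp(-rT) * N(d2) = 10.06240439 * 0.53114814 - 10.2900 * 0.99700450 * 0.41614813 = 1.0753

Answer: Price = 1.0753


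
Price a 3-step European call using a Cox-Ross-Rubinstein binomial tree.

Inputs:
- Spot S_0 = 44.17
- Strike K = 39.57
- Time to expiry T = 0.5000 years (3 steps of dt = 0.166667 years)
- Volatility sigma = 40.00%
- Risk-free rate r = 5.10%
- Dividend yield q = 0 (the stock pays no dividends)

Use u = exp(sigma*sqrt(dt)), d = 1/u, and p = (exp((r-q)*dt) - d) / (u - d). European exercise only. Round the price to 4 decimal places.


dt = T/N = 0.166667
u = exp(sigma*sqrt(dt)) = 1.177389; d = 1/u = 0.849337
p = (exp((r-q)*dt) - d) / (u - d) = 0.485287
Discount per step: exp(-r*dt) = 0.991536
Stock lattice S(k, i) with i counting down-moves:
  k=0: S(0,0) = 44.1700
  k=1: S(1,0) = 52.0053; S(1,1) = 37.5152
  k=2: S(2,0) = 61.2304; S(2,1) = 44.1700; S(2,2) = 31.8631
  k=3: S(3,0) = 72.0920; S(3,1) = 52.0053; S(3,2) = 37.5152; S(3,3) = 27.0625
Terminal payoffs V(N, i) = max(S_T - K, 0):
  V(3,0) = 32.522050; V(3,1) = 12.435274; V(3,2) = 0.000000; V(3,3) = 0.000000
Backward induction: V(k, i) = exp(-r*dt) * [p * V(k+1, i) + (1-p) * V(k+1, i+1)].
  V(2,0) = exp(-r*dt) * [p*32.522050 + (1-p)*12.435274] = 21.995360
  V(2,1) = exp(-r*dt) * [p*12.435274 + (1-p)*0.000000] = 5.983595
  V(2,2) = exp(-r*dt) * [p*0.000000 + (1-p)*0.000000] = 0.000000
  V(1,0) = exp(-r*dt) * [p*21.995360 + (1-p)*5.983595] = 13.637477
  V(1,1) = exp(-r*dt) * [p*5.983595 + (1-p)*0.000000] = 2.879181
  V(0,0) = exp(-r*dt) * [p*13.637477 + (1-p)*2.879181] = 8.031479

Answer: Price = V(0,0) = 8.0315


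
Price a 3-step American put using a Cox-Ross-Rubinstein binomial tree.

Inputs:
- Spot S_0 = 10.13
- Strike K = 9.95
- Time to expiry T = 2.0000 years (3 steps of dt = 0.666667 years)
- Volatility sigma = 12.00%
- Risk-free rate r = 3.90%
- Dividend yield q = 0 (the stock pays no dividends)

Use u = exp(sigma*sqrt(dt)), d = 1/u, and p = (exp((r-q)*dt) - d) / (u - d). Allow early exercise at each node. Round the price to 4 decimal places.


Answer: Price = V(0,0) = 0.3661

Derivation:
dt = T/N = 0.666667
u = exp(sigma*sqrt(dt)) = 1.102940; d = 1/u = 0.906667
p = (exp((r-q)*dt) - d) / (u - d) = 0.609730
Discount per step: exp(-r*dt) = 0.974335
Stock lattice S(k, i) with i counting down-moves:
  k=0: S(0,0) = 10.1300
  k=1: S(1,0) = 11.1728; S(1,1) = 9.1845
  k=2: S(2,0) = 12.3229; S(2,1) = 10.1300; S(2,2) = 8.3273
  k=3: S(3,0) = 13.5914; S(3,1) = 11.1728; S(3,2) = 9.1845; S(3,3) = 7.5501
Terminal payoffs V(N, i) = max(K - S_T, 0):
  V(3,0) = 0.000000; V(3,1) = 0.000000; V(3,2) = 0.765459; V(3,3) = 2.399887
Backward induction: V(k, i) = exp(-r*dt) * [p * V(k+1, i) + (1-p) * V(k+1, i+1)]; then take max(V_cont, immediate exercise) for American.
  V(2,0) = exp(-r*dt) * [p*0.000000 + (1-p)*0.000000] = 0.000000; exercise = 0.000000; V(2,0) = max -> 0.000000
  V(2,1) = exp(-r*dt) * [p*0.000000 + (1-p)*0.765459] = 0.291068; exercise = 0.000000; V(2,1) = max -> 0.291068
  V(2,2) = exp(-r*dt) * [p*0.765459 + (1-p)*2.399887] = 1.367310; exercise = 1.622676; V(2,2) = max -> 1.622676
  V(1,0) = exp(-r*dt) * [p*0.000000 + (1-p)*0.291068] = 0.110680; exercise = 0.000000; V(1,0) = max -> 0.110680
  V(1,1) = exp(-r*dt) * [p*0.291068 + (1-p)*1.622676] = 0.789946; exercise = 0.765459; V(1,1) = max -> 0.789946
  V(0,0) = exp(-r*dt) * [p*0.110680 + (1-p)*0.789946] = 0.366133; exercise = 0.000000; V(0,0) = max -> 0.366133


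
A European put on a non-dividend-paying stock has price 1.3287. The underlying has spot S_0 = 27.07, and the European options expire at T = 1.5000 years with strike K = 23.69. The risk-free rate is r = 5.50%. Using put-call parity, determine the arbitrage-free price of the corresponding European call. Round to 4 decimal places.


Answer: Call price = 6.5847

Derivation:
Put-call parity: C - P = S_0 * exp(-qT) - K * exp(-rT).
S_0 * exp(-qT) = 27.0700 * 1.00000000 = 27.07000000
K * exp(-rT) = 23.6900 * 0.92081144 = 21.81402296
C = P + S*exp(-qT) - K*exp(-rT)
C = 1.3287 + 27.07000000 - 21.81402296 = 6.5847


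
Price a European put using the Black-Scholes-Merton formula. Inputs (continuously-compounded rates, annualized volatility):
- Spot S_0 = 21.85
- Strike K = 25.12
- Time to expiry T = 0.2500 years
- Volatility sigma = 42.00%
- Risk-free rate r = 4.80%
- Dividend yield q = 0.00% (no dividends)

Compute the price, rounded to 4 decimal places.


d1 = (ln(S/K) + (r - q + 0.5*sigma^2) * T) / (sigma * sqrt(T)) = -0.50196867
d2 = d1 - sigma * sqrt(T) = -0.71196867
exp(-rT) = 0.98807171; exp(-qT) = 1.00000000
P = K * exp(-rT) * N(-d2) - S_0 * exp(-qT) * N(-d1)
N(-d1) = 0.69215522; N(-d2) = 0.76175791
P = 25.1200 * 0.98807171 * 0.76175791 - 21.8500 * 1.00000000 * 0.69215522 = 3.7835

Answer: Price = 3.7835


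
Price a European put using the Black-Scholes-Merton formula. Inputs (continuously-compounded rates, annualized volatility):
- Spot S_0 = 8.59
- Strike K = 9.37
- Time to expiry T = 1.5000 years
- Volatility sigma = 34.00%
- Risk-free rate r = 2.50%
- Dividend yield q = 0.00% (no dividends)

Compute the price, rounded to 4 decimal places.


Answer: Price = 1.6803

Derivation:
d1 = (ln(S/K) + (r - q + 0.5*sigma^2) * T) / (sigma * sqrt(T)) = 0.08953999
d2 = d1 - sigma * sqrt(T) = -0.32687326
exp(-rT) = 0.96319442; exp(-qT) = 1.00000000
P = K * exp(-rT) * N(-d2) - S_0 * exp(-qT) * N(-d1)
N(-d1) = 0.46432639; N(-d2) = 0.62811813
P = 9.3700 * 0.96319442 * 0.62811813 - 8.5900 * 1.00000000 * 0.46432639 = 1.6803


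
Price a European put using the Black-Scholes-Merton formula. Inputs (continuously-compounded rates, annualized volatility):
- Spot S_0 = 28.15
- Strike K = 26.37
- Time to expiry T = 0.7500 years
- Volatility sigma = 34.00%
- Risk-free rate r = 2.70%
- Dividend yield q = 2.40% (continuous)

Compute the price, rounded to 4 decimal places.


d1 = (ln(S/K) + (r - q + 0.5*sigma^2) * T) / (sigma * sqrt(T)) = 0.37670527
d2 = d1 - sigma * sqrt(T) = 0.08225664
exp(-rT) = 0.97995365; exp(-qT) = 0.98216103
P = K * exp(-rT) * N(-d2) - S_0 * exp(-qT) * N(-d1)
N(-d1) = 0.35319632; N(-d2) = 0.46722132
P = 26.3700 * 0.97995365 * 0.46722132 - 28.1500 * 0.98216103 * 0.35319632 = 2.3085

Answer: Price = 2.3085


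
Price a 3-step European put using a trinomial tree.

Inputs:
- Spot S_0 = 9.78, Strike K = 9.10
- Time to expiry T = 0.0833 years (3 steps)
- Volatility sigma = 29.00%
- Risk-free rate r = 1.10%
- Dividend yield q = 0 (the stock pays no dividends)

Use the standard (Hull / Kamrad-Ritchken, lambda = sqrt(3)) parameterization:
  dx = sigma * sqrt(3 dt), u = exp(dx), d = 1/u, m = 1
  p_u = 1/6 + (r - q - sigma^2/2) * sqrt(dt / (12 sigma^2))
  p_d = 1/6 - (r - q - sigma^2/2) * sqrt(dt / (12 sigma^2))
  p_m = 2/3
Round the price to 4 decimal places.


dt = T/N = 0.027767; dx = sigma*sqrt(3*dt) = 0.083699
u = exp(dx) = 1.087302; d = 1/u = 0.919708
p_u = 0.161516, p_m = 0.666667, p_d = 0.171817
Discount per step: exp(-r*dt) = 0.999695
Stock lattice S(k, j) with j the centered position index:
  k=0: S(0,+0) = 9.7800
  k=1: S(1,-1) = 8.9947; S(1,+0) = 9.7800; S(1,+1) = 10.6338
  k=2: S(2,-2) = 8.2725; S(2,-1) = 8.9947; S(2,+0) = 9.7800; S(2,+1) = 10.6338; S(2,+2) = 11.5622
  k=3: S(3,-3) = 7.6083; S(3,-2) = 8.2725; S(3,-1) = 8.9947; S(3,+0) = 9.7800; S(3,+1) = 10.6338; S(3,+2) = 11.5622; S(3,+3) = 12.5716
Terminal payoffs V(N, j) = max(K - S_T, 0):
  V(3,-3) = 1.491680; V(3,-2) = 0.827462; V(3,-1) = 0.105256; V(3,+0) = 0.000000; V(3,+1) = 0.000000; V(3,+2) = 0.000000; V(3,+3) = 0.000000
Backward induction: V(k, j) = exp(-r*dt) * [p_u * V(k+1, j+1) + p_m * V(k+1, j) + p_d * V(k+1, j-1)]
  V(2,-2) = exp(-r*dt) * [p_u*0.105256 + p_m*0.827462 + p_d*1.491680] = 0.824686
  V(2,-1) = exp(-r*dt) * [p_u*0.000000 + p_m*0.105256 + p_d*0.827462] = 0.212278
  V(2,+0) = exp(-r*dt) * [p_u*0.000000 + p_m*0.000000 + p_d*0.105256] = 0.018079
  V(2,+1) = exp(-r*dt) * [p_u*0.000000 + p_m*0.000000 + p_d*0.000000] = 0.000000
  V(2,+2) = exp(-r*dt) * [p_u*0.000000 + p_m*0.000000 + p_d*0.000000] = 0.000000
  V(1,-1) = exp(-r*dt) * [p_u*0.018079 + p_m*0.212278 + p_d*0.824686] = 0.286046
  V(1,+0) = exp(-r*dt) * [p_u*0.000000 + p_m*0.018079 + p_d*0.212278] = 0.048511
  V(1,+1) = exp(-r*dt) * [p_u*0.000000 + p_m*0.000000 + p_d*0.018079] = 0.003105
  V(0,+0) = exp(-r*dt) * [p_u*0.003105 + p_m*0.048511 + p_d*0.286046] = 0.081965

Answer: Price = V(0,0) = 0.0820


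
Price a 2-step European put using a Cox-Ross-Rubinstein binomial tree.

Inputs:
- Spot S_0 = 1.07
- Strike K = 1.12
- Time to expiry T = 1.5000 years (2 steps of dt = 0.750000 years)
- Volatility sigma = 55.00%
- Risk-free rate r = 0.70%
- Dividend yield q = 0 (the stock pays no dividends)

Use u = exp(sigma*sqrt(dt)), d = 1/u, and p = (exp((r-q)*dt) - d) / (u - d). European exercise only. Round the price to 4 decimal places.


Answer: Price = V(0,0) = 0.2853

Derivation:
dt = T/N = 0.750000
u = exp(sigma*sqrt(dt)) = 1.610128; d = 1/u = 0.621068
p = (exp((r-q)*dt) - d) / (u - d) = 0.388445
Discount per step: exp(-r*dt) = 0.994764
Stock lattice S(k, i) with i counting down-moves:
  k=0: S(0,0) = 1.0700
  k=1: S(1,0) = 1.7228; S(1,1) = 0.6645
  k=2: S(2,0) = 2.7740; S(2,1) = 1.0700; S(2,2) = 0.4127
Terminal payoffs V(N, i) = max(K - S_T, 0):
  V(2,0) = 0.000000; V(2,1) = 0.050000; V(2,2) = 0.707273
Backward induction: V(k, i) = exp(-r*dt) * [p * V(k+1, i) + (1-p) * V(k+1, i+1)].
  V(1,0) = exp(-r*dt) * [p*0.000000 + (1-p)*0.050000] = 0.030418
  V(1,1) = exp(-r*dt) * [p*0.050000 + (1-p)*0.707273] = 0.449592
  V(0,0) = exp(-r*dt) * [p*0.030418 + (1-p)*0.449592] = 0.285264


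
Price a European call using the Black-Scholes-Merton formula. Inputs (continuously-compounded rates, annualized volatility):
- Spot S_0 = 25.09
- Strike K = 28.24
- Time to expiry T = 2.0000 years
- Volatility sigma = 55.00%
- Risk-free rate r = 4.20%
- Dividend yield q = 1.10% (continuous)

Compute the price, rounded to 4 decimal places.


Answer: Price = 6.9521

Derivation:
d1 = (ln(S/K) + (r - q + 0.5*sigma^2) * T) / (sigma * sqrt(T)) = 0.31656521
d2 = d1 - sigma * sqrt(T) = -0.46125225
exp(-rT) = 0.91943126; exp(-qT) = 0.97824024
C = S_0 * exp(-qT) * N(d1) - K * exp(-rT) * N(d2)
N(d1) = 0.62421323; N(d2) = 0.32230882
C = 25.0900 * 0.97824024 * 0.62421323 - 28.2400 * 0.91943126 * 0.32230882 = 6.9521


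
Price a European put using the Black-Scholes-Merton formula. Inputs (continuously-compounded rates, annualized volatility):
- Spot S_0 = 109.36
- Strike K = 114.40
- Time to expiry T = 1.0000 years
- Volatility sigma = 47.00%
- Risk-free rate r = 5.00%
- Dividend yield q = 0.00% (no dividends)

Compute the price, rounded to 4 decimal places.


Answer: Price = 19.9995

Derivation:
d1 = (ln(S/K) + (r - q + 0.5*sigma^2) * T) / (sigma * sqrt(T)) = 0.24551939
d2 = d1 - sigma * sqrt(T) = -0.22448061
exp(-rT) = 0.95122942; exp(-qT) = 1.00000000
P = K * exp(-rT) * N(-d2) - S_0 * exp(-qT) * N(-d1)
N(-d1) = 0.40302715; N(-d2) = 0.58880832
P = 114.4000 * 0.95122942 * 0.58880832 - 109.3600 * 1.00000000 * 0.40302715 = 19.9995


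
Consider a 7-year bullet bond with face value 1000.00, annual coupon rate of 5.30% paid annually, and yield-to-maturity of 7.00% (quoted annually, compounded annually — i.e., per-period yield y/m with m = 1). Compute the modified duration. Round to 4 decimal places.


Coupon per period c = face * coupon_rate / m = 53.000000
Periods per year m = 1; per-period yield y/m = 0.070000
Number of cashflows N = 7
Cashflows (t years, CF_t, discount factor 1/(1+y/m)^(m*t), PV):
  t = 1.0000: CF_t = 53.000000, DF = 0.934579, PV = 49.532710
  t = 2.0000: CF_t = 53.000000, DF = 0.873439, PV = 46.292253
  t = 3.0000: CF_t = 53.000000, DF = 0.816298, PV = 43.263787
  t = 4.0000: CF_t = 53.000000, DF = 0.762895, PV = 40.433446
  t = 5.0000: CF_t = 53.000000, DF = 0.712986, PV = 37.788268
  t = 6.0000: CF_t = 53.000000, DF = 0.666342, PV = 35.316138
  t = 7.0000: CF_t = 1053.000000, DF = 0.622750, PV = 655.755478
Price P = sum_t PV_t = 908.382080
First compute Macaulay numerator sum_t t * PV_t:
  t * PV_t at t = 1.0000: 49.532710
  t * PV_t at t = 2.0000: 92.584505
  t * PV_t at t = 3.0000: 129.791362
  t * PV_t at t = 4.0000: 161.733785
  t * PV_t at t = 5.0000: 188.941338
  t * PV_t at t = 6.0000: 211.896827
  t * PV_t at t = 7.0000: 4590.288347
Macaulay duration D = 5424.768875 / 908.382080 = 5.971902
Modified duration = D / (1 + y/m) = 5.971902 / (1 + 0.070000) = 5.581217

Answer: Modified duration = 5.5812


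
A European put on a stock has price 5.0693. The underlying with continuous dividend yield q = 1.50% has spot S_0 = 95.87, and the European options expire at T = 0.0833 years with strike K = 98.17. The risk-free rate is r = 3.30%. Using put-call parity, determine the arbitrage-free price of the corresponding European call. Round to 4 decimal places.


Answer: Call price = 2.9191

Derivation:
Put-call parity: C - P = S_0 * exp(-qT) - K * exp(-rT).
S_0 * exp(-qT) = 95.8700 * 0.99875128 = 95.75028524
K * exp(-rT) = 98.1700 * 0.99725487 = 97.90051106
C = P + S*exp(-qT) - K*exp(-rT)
C = 5.0693 + 95.75028524 - 97.90051106 = 2.9191


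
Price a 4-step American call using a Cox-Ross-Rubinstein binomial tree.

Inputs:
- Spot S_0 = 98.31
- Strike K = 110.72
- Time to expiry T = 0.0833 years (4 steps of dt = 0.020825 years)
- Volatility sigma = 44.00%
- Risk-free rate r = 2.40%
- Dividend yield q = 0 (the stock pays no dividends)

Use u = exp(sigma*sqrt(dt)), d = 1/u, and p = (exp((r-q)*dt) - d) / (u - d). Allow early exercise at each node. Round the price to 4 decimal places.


Answer: Price = V(0,0) = 1.1213

Derivation:
dt = T/N = 0.020825
u = exp(sigma*sqrt(dt)) = 1.065555; d = 1/u = 0.938478
p = (exp((r-q)*dt) - d) / (u - d) = 0.488065
Discount per step: exp(-r*dt) = 0.999500
Stock lattice S(k, i) with i counting down-moves:
  k=0: S(0,0) = 98.3100
  k=1: S(1,0) = 104.7547; S(1,1) = 92.2618
  k=2: S(2,0) = 111.6219; S(2,1) = 98.3100; S(2,2) = 86.5857
  k=3: S(3,0) = 118.9393; S(3,1) = 104.7547; S(3,2) = 92.2618; S(3,3) = 81.2587
  k=4: S(4,0) = 126.7364; S(4,1) = 111.6219; S(4,2) = 98.3100; S(4,3) = 86.5857; S(4,4) = 76.2595
Terminal payoffs V(N, i) = max(S_T - K, 0):
  V(4,0) = 16.016364; V(4,1) = 0.901915; V(4,2) = 0.000000; V(4,3) = 0.000000; V(4,4) = 0.000000
Backward induction: V(k, i) = exp(-r*dt) * [p * V(k+1, i) + (1-p) * V(k+1, i+1)]; then take max(V_cont, immediate exercise) for American.
  V(3,0) = exp(-r*dt) * [p*16.016364 + (1-p)*0.901915] = 8.274618; exercise = 8.219294; V(3,0) = max -> 8.274618
  V(3,1) = exp(-r*dt) * [p*0.901915 + (1-p)*0.000000] = 0.439974; exercise = 0.000000; V(3,1) = max -> 0.439974
  V(3,2) = exp(-r*dt) * [p*0.000000 + (1-p)*0.000000] = 0.000000; exercise = 0.000000; V(3,2) = max -> 0.000000
  V(3,3) = exp(-r*dt) * [p*0.000000 + (1-p)*0.000000] = 0.000000; exercise = 0.000000; V(3,3) = max -> 0.000000
  V(2,0) = exp(-r*dt) * [p*8.274618 + (1-p)*0.439974] = 4.261662; exercise = 0.901915; V(2,0) = max -> 4.261662
  V(2,1) = exp(-r*dt) * [p*0.439974 + (1-p)*0.000000] = 0.214629; exercise = 0.000000; V(2,1) = max -> 0.214629
  V(2,2) = exp(-r*dt) * [p*0.000000 + (1-p)*0.000000] = 0.000000; exercise = 0.000000; V(2,2) = max -> 0.000000
  V(1,0) = exp(-r*dt) * [p*4.261662 + (1-p)*0.214629] = 2.188752; exercise = 0.000000; V(1,0) = max -> 2.188752
  V(1,1) = exp(-r*dt) * [p*0.214629 + (1-p)*0.000000] = 0.104700; exercise = 0.000000; V(1,1) = max -> 0.104700
  V(0,0) = exp(-r*dt) * [p*2.188752 + (1-p)*0.104700] = 1.121293; exercise = 0.000000; V(0,0) = max -> 1.121293


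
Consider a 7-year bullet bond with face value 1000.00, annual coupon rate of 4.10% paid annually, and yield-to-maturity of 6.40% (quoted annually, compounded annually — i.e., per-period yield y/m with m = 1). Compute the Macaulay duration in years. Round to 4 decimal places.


Coupon per period c = face * coupon_rate / m = 41.000000
Periods per year m = 1; per-period yield y/m = 0.064000
Number of cashflows N = 7
Cashflows (t years, CF_t, discount factor 1/(1+y/m)^(m*t), PV):
  t = 1.0000: CF_t = 41.000000, DF = 0.939850, PV = 38.533835
  t = 2.0000: CF_t = 41.000000, DF = 0.883317, PV = 36.216010
  t = 3.0000: CF_t = 41.000000, DF = 0.830185, PV = 34.037603
  t = 4.0000: CF_t = 41.000000, DF = 0.780249, PV = 31.990229
  t = 5.0000: CF_t = 41.000000, DF = 0.733317, PV = 30.066004
  t = 6.0000: CF_t = 41.000000, DF = 0.689208, PV = 28.257523
  t = 7.0000: CF_t = 1041.000000, DF = 0.647752, PV = 674.309586
Price P = sum_t PV_t = 873.410790
Macaulay numerator sum_t t * PV_t:
  t * PV_t at t = 1.0000: 38.533835
  t * PV_t at t = 2.0000: 72.432020
  t * PV_t at t = 3.0000: 102.112810
  t * PV_t at t = 4.0000: 127.960915
  t * PV_t at t = 5.0000: 150.330022
  t * PV_t at t = 6.0000: 169.545138
  t * PV_t at t = 7.0000: 4720.167103
Macaulay duration D = (sum_t t * PV_t) / P = 5381.081843 / 873.410790 = 6.160998

Answer: Macaulay duration = 6.1610 years


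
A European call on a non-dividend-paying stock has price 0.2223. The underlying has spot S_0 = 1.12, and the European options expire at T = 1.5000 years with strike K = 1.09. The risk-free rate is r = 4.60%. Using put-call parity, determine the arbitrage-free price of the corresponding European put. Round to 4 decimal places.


Answer: Put price = 0.1196

Derivation:
Put-call parity: C - P = S_0 * exp(-qT) - K * exp(-rT).
S_0 * exp(-qT) = 1.1200 * 1.00000000 = 1.12000000
K * exp(-rT) = 1.0900 * 0.93332668 = 1.01732608
P = C - S*exp(-qT) + K*exp(-rT)
P = 0.2223 - 1.12000000 + 1.01732608 = 0.1196


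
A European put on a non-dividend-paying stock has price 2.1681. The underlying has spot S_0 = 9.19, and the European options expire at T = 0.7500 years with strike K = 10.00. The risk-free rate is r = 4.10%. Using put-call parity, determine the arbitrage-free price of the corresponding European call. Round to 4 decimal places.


Answer: Call price = 1.6609

Derivation:
Put-call parity: C - P = S_0 * exp(-qT) - K * exp(-rT).
S_0 * exp(-qT) = 9.1900 * 1.00000000 = 9.19000000
K * exp(-rT) = 10.0000 * 0.96971797 = 9.69717972
C = P + S*exp(-qT) - K*exp(-rT)
C = 2.1681 + 9.19000000 - 9.69717972 = 1.6609


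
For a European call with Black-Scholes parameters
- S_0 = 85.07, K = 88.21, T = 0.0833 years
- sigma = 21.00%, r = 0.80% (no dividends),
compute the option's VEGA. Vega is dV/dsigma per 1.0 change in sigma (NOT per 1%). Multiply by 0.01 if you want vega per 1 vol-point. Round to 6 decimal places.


d1 = -0.5567219375; d2 = -0.6173315902
phi(d1) = 0.3416705907; exp(-qT) = 1.0000000000; exp(-rT) = 0.9993338220
Vega = S * exp(-qT) * phi(d1) * sqrt(T) = 85.0700 * 1.0000000000 * 0.3416705907 * 0.2886173938 = 8.388929

Answer: Vega = 8.388929


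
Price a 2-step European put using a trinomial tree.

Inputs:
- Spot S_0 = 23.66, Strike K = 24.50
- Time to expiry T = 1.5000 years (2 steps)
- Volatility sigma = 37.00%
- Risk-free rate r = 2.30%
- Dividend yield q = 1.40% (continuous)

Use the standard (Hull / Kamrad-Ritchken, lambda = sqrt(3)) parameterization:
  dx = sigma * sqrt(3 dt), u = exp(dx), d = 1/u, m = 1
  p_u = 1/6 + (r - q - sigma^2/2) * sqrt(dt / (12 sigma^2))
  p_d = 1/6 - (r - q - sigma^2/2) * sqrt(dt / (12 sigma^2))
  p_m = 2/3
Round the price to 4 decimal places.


dt = T/N = 0.750000; dx = sigma*sqrt(3*dt) = 0.555000
u = exp(dx) = 1.741941; d = 1/u = 0.574072
p_u = 0.126498, p_m = 0.666667, p_d = 0.206836
Discount per step: exp(-r*dt) = 0.982898
Stock lattice S(k, j) with j the centered position index:
  k=0: S(0,+0) = 23.6600
  k=1: S(1,-1) = 13.5825; S(1,+0) = 23.6600; S(1,+1) = 41.2143
  k=2: S(2,-2) = 7.7974; S(2,-1) = 13.5825; S(2,+0) = 23.6600; S(2,+1) = 41.2143; S(2,+2) = 71.7929
Terminal payoffs V(N, j) = max(K - S_T, 0):
  V(2,-2) = 16.702635; V(2,-1) = 10.917450; V(2,+0) = 0.840000; V(2,+1) = 0.000000; V(2,+2) = 0.000000
Backward induction: V(k, j) = exp(-r*dt) * [p_u * V(k+1, j+1) + p_m * V(k+1, j) + p_d * V(k+1, j-1)]
  V(1,-1) = exp(-r*dt) * [p_u*0.840000 + p_m*10.917450 + p_d*16.702635] = 10.653884
  V(1,+0) = exp(-r*dt) * [p_u*0.000000 + p_m*0.840000 + p_d*10.917450] = 2.769922
  V(1,+1) = exp(-r*dt) * [p_u*0.000000 + p_m*0.000000 + p_d*0.840000] = 0.170771
  V(0,+0) = exp(-r*dt) * [p_u*0.170771 + p_m*2.769922 + p_d*10.653884] = 4.002182

Answer: Price = V(0,0) = 4.0022


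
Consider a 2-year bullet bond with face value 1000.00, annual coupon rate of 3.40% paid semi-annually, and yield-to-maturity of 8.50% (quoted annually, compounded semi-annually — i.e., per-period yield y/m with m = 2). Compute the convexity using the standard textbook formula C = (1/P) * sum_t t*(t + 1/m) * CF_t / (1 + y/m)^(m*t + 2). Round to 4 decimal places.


Coupon per period c = face * coupon_rate / m = 17.000000
Periods per year m = 2; per-period yield y/m = 0.042500
Number of cashflows N = 4
Cashflows (t years, CF_t, discount factor 1/(1+y/m)^(m*t), PV):
  t = 0.5000: CF_t = 17.000000, DF = 0.959233, PV = 16.306954
  t = 1.0000: CF_t = 17.000000, DF = 0.920127, PV = 15.642163
  t = 1.5000: CF_t = 17.000000, DF = 0.882616, PV = 15.004472
  t = 2.0000: CF_t = 1017.000000, DF = 0.846634, PV = 861.026857
Price P = sum_t PV_t = 907.980447
Convexity numerator sum_t t*(t + 1/m) * CF_t / (1+y/m)^(m*t + 2):
  t = 0.5000: term = 7.502236
  t = 1.0000: term = 21.589169
  t = 1.5000: term = 41.418070
  t = 2.0000: term = 3961.271190
Convexity = (1/P) * sum = 4031.780665 / 907.980447 = 4.440383

Answer: Convexity = 4.4404


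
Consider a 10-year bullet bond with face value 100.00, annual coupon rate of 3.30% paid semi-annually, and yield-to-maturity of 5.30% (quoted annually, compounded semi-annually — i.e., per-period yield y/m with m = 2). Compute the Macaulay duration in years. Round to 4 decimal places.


Answer: Macaulay duration = 8.4468 years

Derivation:
Coupon per period c = face * coupon_rate / m = 1.650000
Periods per year m = 2; per-period yield y/m = 0.026500
Number of cashflows N = 20
Cashflows (t years, CF_t, discount factor 1/(1+y/m)^(m*t), PV):
  t = 0.5000: CF_t = 1.650000, DF = 0.974184, PV = 1.607404
  t = 1.0000: CF_t = 1.650000, DF = 0.949035, PV = 1.565907
  t = 1.5000: CF_t = 1.650000, DF = 0.924535, PV = 1.525482
  t = 2.0000: CF_t = 1.650000, DF = 0.900667, PV = 1.486100
  t = 2.5000: CF_t = 1.650000, DF = 0.877415, PV = 1.447735
  t = 3.0000: CF_t = 1.650000, DF = 0.854764, PV = 1.410361
  t = 3.5000: CF_t = 1.650000, DF = 0.832698, PV = 1.373951
  t = 4.0000: CF_t = 1.650000, DF = 0.811201, PV = 1.338481
  t = 4.5000: CF_t = 1.650000, DF = 0.790259, PV = 1.303927
  t = 5.0000: CF_t = 1.650000, DF = 0.769858, PV = 1.270265
  t = 5.5000: CF_t = 1.650000, DF = 0.749983, PV = 1.237472
  t = 6.0000: CF_t = 1.650000, DF = 0.730622, PV = 1.205526
  t = 6.5000: CF_t = 1.650000, DF = 0.711760, PV = 1.174404
  t = 7.0000: CF_t = 1.650000, DF = 0.693385, PV = 1.144086
  t = 7.5000: CF_t = 1.650000, DF = 0.675485, PV = 1.114550
  t = 8.0000: CF_t = 1.650000, DF = 0.658047, PV = 1.085777
  t = 8.5000: CF_t = 1.650000, DF = 0.641059, PV = 1.057747
  t = 9.0000: CF_t = 1.650000, DF = 0.624509, PV = 1.030440
  t = 9.5000: CF_t = 1.650000, DF = 0.608387, PV = 1.003838
  t = 10.0000: CF_t = 101.650000, DF = 0.592681, PV = 60.246013
Price P = sum_t PV_t = 84.629468
Macaulay numerator sum_t t * PV_t:
  t * PV_t at t = 0.5000: 0.803702
  t * PV_t at t = 1.0000: 1.565907
  t * PV_t at t = 1.5000: 2.288223
  t * PV_t at t = 2.0000: 2.972201
  t * PV_t at t = 2.5000: 3.619338
  t * PV_t at t = 3.0000: 4.231082
  t * PV_t at t = 3.5000: 4.808829
  t * PV_t at t = 4.0000: 5.353925
  t * PV_t at t = 4.5000: 5.867673
  t * PV_t at t = 5.0000: 6.351326
  t * PV_t at t = 5.5000: 6.806097
  t * PV_t at t = 6.0000: 7.233155
  t * PV_t at t = 6.5000: 7.633626
  t * PV_t at t = 7.0000: 8.008601
  t * PV_t at t = 7.5000: 8.359127
  t * PV_t at t = 8.0000: 8.686217
  t * PV_t at t = 8.5000: 8.990848
  t * PV_t at t = 9.0000: 9.273961
  t * PV_t at t = 9.5000: 9.536465
  t * PV_t at t = 10.0000: 602.460127
Macaulay duration D = (sum_t t * PV_t) / P = 714.850430 / 84.629468 = 8.446827


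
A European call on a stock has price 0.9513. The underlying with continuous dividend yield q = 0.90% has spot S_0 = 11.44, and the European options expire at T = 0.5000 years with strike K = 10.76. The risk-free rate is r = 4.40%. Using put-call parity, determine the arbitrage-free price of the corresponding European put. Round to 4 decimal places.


Answer: Put price = 0.0885

Derivation:
Put-call parity: C - P = S_0 * exp(-qT) - K * exp(-rT).
S_0 * exp(-qT) = 11.4400 * 0.99551011 = 11.38863566
K * exp(-rT) = 10.7600 * 0.97824024 = 10.52586493
P = C - S*exp(-qT) + K*exp(-rT)
P = 0.9513 - 11.38863566 + 10.52586493 = 0.0885


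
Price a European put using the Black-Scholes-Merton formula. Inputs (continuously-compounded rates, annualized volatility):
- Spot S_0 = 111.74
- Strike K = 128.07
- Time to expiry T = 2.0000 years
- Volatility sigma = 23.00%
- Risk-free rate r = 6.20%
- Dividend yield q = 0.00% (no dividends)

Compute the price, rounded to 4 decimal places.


d1 = (ln(S/K) + (r - q + 0.5*sigma^2) * T) / (sigma * sqrt(T)) = 0.12450538
d2 = d1 - sigma * sqrt(T) = -0.20076374
exp(-rT) = 0.88337984; exp(-qT) = 1.00000000
P = K * exp(-rT) * N(-d2) - S_0 * exp(-qT) * N(-d1)
N(-d1) = 0.45045757; N(-d2) = 0.57955834
P = 128.0700 * 0.88337984 * 0.57955834 - 111.7400 * 1.00000000 * 0.45045757 = 15.2339

Answer: Price = 15.2339


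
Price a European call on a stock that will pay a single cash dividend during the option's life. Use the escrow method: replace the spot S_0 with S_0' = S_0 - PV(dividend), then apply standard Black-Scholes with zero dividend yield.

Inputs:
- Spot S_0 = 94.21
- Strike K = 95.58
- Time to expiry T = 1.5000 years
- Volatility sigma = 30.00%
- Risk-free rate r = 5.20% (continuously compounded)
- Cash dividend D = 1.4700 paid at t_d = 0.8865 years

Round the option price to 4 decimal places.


PV(D) = D * exp(-r * t_d) = 1.4700 * 0.95494837 = 1.40377411
S_0' = S_0 - PV(D) = 94.2100 - 1.40377411 = 92.80622589
d1 = (ln(S_0'/K) + (r + sigma^2/2)*T) / (sigma*sqrt(T)) = 0.31584846
d2 = d1 - sigma*sqrt(T) = -0.05157500
exp(-rT) = 0.92496443
N(d1) = 0.62394123; N(d2) = 0.47943367
C = S_0' * N(d1) - K * exp(-rT) * N(d2) = 92.80622589 * 0.62394123 - 95.5800 * 0.92496443 * 0.47943367 = 15.5198

Answer: Price = 15.5198


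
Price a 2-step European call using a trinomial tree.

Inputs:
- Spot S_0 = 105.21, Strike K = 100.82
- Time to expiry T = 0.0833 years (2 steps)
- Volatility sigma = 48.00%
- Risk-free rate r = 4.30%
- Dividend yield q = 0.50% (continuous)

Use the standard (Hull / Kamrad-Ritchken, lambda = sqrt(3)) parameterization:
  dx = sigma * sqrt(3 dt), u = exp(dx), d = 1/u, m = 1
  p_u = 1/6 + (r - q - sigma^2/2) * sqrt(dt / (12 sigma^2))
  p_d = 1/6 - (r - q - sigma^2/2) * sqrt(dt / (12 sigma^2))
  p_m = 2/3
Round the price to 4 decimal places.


Answer: Price = V(0,0) = 8.3208

Derivation:
dt = T/N = 0.041650; dx = sigma*sqrt(3*dt) = 0.169672
u = exp(dx) = 1.184916; d = 1/u = 0.843942
p_u = 0.157191, p_m = 0.666667, p_d = 0.176142
Discount per step: exp(-r*dt) = 0.998211
Stock lattice S(k, j) with j the centered position index:
  k=0: S(0,+0) = 105.2100
  k=1: S(1,-1) = 88.7911; S(1,+0) = 105.2100; S(1,+1) = 124.6650
  k=2: S(2,-2) = 74.9345; S(2,-1) = 88.7911; S(2,+0) = 105.2100; S(2,+1) = 124.6650; S(2,+2) = 147.7175
Terminal payoffs V(N, j) = max(S_T - K, 0):
  V(2,-2) = 0.000000; V(2,-1) = 0.000000; V(2,+0) = 4.390000; V(2,+1) = 23.844987; V(2,+2) = 46.897508
Backward induction: V(k, j) = exp(-r*dt) * [p_u * V(k+1, j+1) + p_m * V(k+1, j) + p_d * V(k+1, j-1)]
  V(1,-1) = exp(-r*dt) * [p_u*4.390000 + p_m*0.000000 + p_d*0.000000] = 0.688835
  V(1,+0) = exp(-r*dt) * [p_u*23.844987 + p_m*4.390000 + p_d*0.000000] = 6.662949
  V(1,+1) = exp(-r*dt) * [p_u*46.897508 + p_m*23.844987 + p_d*4.390000] = 23.998785
  V(0,+0) = exp(-r*dt) * [p_u*23.998785 + p_m*6.662949 + p_d*0.688835] = 8.320785


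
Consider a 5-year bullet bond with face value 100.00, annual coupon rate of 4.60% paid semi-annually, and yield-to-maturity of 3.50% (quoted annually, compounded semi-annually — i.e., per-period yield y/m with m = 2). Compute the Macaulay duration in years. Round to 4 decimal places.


Answer: Macaulay duration = 4.5372 years

Derivation:
Coupon per period c = face * coupon_rate / m = 2.300000
Periods per year m = 2; per-period yield y/m = 0.017500
Number of cashflows N = 10
Cashflows (t years, CF_t, discount factor 1/(1+y/m)^(m*t), PV):
  t = 0.5000: CF_t = 2.300000, DF = 0.982801, PV = 2.260442
  t = 1.0000: CF_t = 2.300000, DF = 0.965898, PV = 2.221565
  t = 1.5000: CF_t = 2.300000, DF = 0.949285, PV = 2.183356
  t = 2.0000: CF_t = 2.300000, DF = 0.932959, PV = 2.145805
  t = 2.5000: CF_t = 2.300000, DF = 0.916913, PV = 2.108899
  t = 3.0000: CF_t = 2.300000, DF = 0.901143, PV = 2.072628
  t = 3.5000: CF_t = 2.300000, DF = 0.885644, PV = 2.036981
  t = 4.0000: CF_t = 2.300000, DF = 0.870412, PV = 2.001947
  t = 4.5000: CF_t = 2.300000, DF = 0.855441, PV = 1.967515
  t = 5.0000: CF_t = 102.300000, DF = 0.840729, PV = 86.006536
Price P = sum_t PV_t = 105.005673
Macaulay numerator sum_t t * PV_t:
  t * PV_t at t = 0.5000: 1.130221
  t * PV_t at t = 1.0000: 2.221565
  t * PV_t at t = 1.5000: 3.275034
  t * PV_t at t = 2.0000: 4.291609
  t * PV_t at t = 2.5000: 5.272247
  t * PV_t at t = 3.0000: 6.217884
  t * PV_t at t = 3.5000: 7.129432
  t * PV_t at t = 4.0000: 8.007786
  t * PV_t at t = 4.5000: 8.853818
  t * PV_t at t = 5.0000: 430.032678
Macaulay duration D = (sum_t t * PV_t) / P = 476.432275 / 105.005673 = 4.537205


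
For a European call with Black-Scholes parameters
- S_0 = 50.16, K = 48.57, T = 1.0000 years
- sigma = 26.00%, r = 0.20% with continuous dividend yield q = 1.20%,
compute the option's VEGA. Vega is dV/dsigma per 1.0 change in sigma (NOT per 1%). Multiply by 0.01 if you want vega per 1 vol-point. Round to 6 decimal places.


d1 = 0.2154301537; d2 = -0.0445698463
phi(d1) = 0.3897913789; exp(-qT) = 0.9880717129; exp(-rT) = 0.9980019987
Vega = S * exp(-qT) * phi(d1) * sqrt(T) = 50.1600 * 0.9880717129 * 0.3897913789 * 1.0000000000 = 19.318714

Answer: Vega = 19.318714


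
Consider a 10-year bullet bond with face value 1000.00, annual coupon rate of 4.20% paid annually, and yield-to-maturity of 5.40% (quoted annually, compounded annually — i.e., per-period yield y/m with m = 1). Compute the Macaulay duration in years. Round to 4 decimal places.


Coupon per period c = face * coupon_rate / m = 42.000000
Periods per year m = 1; per-period yield y/m = 0.054000
Number of cashflows N = 10
Cashflows (t years, CF_t, discount factor 1/(1+y/m)^(m*t), PV):
  t = 1.0000: CF_t = 42.000000, DF = 0.948767, PV = 39.848197
  t = 2.0000: CF_t = 42.000000, DF = 0.900158, PV = 37.806639
  t = 3.0000: CF_t = 42.000000, DF = 0.854040, PV = 35.869676
  t = 4.0000: CF_t = 42.000000, DF = 0.810285, PV = 34.031951
  t = 5.0000: CF_t = 42.000000, DF = 0.768771, PV = 32.288379
  t = 6.0000: CF_t = 42.000000, DF = 0.729384, PV = 30.634135
  t = 7.0000: CF_t = 42.000000, DF = 0.692015, PV = 29.064644
  t = 8.0000: CF_t = 42.000000, DF = 0.656561, PV = 27.575564
  t = 9.0000: CF_t = 42.000000, DF = 0.622923, PV = 26.162774
  t = 10.0000: CF_t = 1042.000000, DF = 0.591009, PV = 615.831090
Price P = sum_t PV_t = 909.113050
Macaulay numerator sum_t t * PV_t:
  t * PV_t at t = 1.0000: 39.848197
  t * PV_t at t = 2.0000: 75.613278
  t * PV_t at t = 3.0000: 107.609029
  t * PV_t at t = 4.0000: 136.127804
  t * PV_t at t = 5.0000: 161.441893
  t * PV_t at t = 6.0000: 183.804811
  t * PV_t at t = 7.0000: 203.452511
  t * PV_t at t = 8.0000: 220.604512
  t * PV_t at t = 9.0000: 235.464968
  t * PV_t at t = 10.0000: 6158.310898
Macaulay duration D = (sum_t t * PV_t) / P = 7522.277901 / 909.113050 = 8.274304

Answer: Macaulay duration = 8.2743 years


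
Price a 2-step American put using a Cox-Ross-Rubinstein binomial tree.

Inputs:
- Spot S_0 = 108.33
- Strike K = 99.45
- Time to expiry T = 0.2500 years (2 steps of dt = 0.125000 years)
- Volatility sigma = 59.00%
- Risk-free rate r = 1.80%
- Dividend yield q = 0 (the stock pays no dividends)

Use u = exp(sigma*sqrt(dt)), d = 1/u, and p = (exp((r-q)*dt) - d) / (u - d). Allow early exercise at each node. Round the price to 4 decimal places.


Answer: Price = V(0,0) = 8.3495

Derivation:
dt = T/N = 0.125000
u = exp(sigma*sqrt(dt)) = 1.231948; d = 1/u = 0.811723
p = (exp((r-q)*dt) - d) / (u - d) = 0.453399
Discount per step: exp(-r*dt) = 0.997753
Stock lattice S(k, i) with i counting down-moves:
  k=0: S(0,0) = 108.3300
  k=1: S(1,0) = 133.4569; S(1,1) = 87.9339
  k=2: S(2,0) = 164.4119; S(2,1) = 108.3300; S(2,2) = 71.3780
Terminal payoffs V(N, i) = max(K - S_T, 0):
  V(2,0) = 0.000000; V(2,1) = 0.000000; V(2,2) = 28.072041
Backward induction: V(k, i) = exp(-r*dt) * [p * V(k+1, i) + (1-p) * V(k+1, i+1)]; then take max(V_cont, immediate exercise) for American.
  V(1,0) = exp(-r*dt) * [p*0.000000 + (1-p)*0.000000] = 0.000000; exercise = 0.000000; V(1,0) = max -> 0.000000
  V(1,1) = exp(-r*dt) * [p*0.000000 + (1-p)*28.072041] = 15.309707; exercise = 11.516080; V(1,1) = max -> 15.309707
  V(0,0) = exp(-r*dt) * [p*0.000000 + (1-p)*15.309707] = 8.349487; exercise = 0.000000; V(0,0) = max -> 8.349487
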